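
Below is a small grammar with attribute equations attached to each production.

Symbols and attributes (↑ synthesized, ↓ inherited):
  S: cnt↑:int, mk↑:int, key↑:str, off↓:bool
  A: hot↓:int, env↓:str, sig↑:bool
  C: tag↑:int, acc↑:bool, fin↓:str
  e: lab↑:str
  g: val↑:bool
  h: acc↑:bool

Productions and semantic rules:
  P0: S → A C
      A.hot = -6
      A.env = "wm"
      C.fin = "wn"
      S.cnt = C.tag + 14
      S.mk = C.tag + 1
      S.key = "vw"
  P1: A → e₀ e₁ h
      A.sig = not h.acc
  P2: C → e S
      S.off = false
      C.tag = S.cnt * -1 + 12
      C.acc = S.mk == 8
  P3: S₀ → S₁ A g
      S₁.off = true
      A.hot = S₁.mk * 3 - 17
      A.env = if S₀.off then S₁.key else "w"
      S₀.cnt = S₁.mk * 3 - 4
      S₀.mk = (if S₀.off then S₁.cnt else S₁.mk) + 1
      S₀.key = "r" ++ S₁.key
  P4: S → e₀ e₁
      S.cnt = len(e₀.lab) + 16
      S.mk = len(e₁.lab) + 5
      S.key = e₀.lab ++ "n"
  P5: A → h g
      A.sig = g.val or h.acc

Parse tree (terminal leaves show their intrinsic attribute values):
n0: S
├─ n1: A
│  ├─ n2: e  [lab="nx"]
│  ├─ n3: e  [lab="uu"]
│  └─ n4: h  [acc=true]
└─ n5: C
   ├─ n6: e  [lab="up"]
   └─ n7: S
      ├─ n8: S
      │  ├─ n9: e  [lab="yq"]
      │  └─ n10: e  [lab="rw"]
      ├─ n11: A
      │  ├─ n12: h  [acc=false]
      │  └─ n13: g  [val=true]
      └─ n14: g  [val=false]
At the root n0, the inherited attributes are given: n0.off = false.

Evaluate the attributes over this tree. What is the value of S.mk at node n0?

-4

1. n0.off = false  [given at root]
2. n1.hot = -6  [-6]
3. n1.env = "wm"  ["wm"]
4. n2.lab = "nx"  [terminal]
5. n3.lab = "uu"  [terminal]
6. n4.acc = true  [terminal]
7. n1.sig = false  [not h.acc]
8. n5.fin = "wn"  ["wn"]
9. n6.lab = "up"  [terminal]
10. n7.off = false  [false]
11. n8.off = true  [true]
12. n9.lab = "yq"  [terminal]
13. n10.lab = "rw"  [terminal]
14. n8.cnt = 18  [len(e₀.lab) + 16]
15. n8.mk = 7  [len(e₁.lab) + 5]
16. n8.key = "yqn"  [e₀.lab ++ "n"]
17. n11.hot = 4  [S₁.mk * 3 - 17]
18. n11.env = "w"  [if S₀.off then S₁.key else "w"]
19. n12.acc = false  [terminal]
20. n13.val = true  [terminal]
21. n11.sig = true  [g.val or h.acc]
22. n14.val = false  [terminal]
23. n7.cnt = 17  [S₁.mk * 3 - 4]
24. n7.mk = 8  [(if S₀.off then S₁.cnt else S₁.mk) + 1]
25. n7.key = "ryqn"  ["r" ++ S₁.key]
26. n5.tag = -5  [S.cnt * -1 + 12]
27. n5.acc = true  [S.mk == 8]
28. n0.cnt = 9  [C.tag + 14]
29. n0.mk = -4  [C.tag + 1]
30. n0.key = "vw"  ["vw"]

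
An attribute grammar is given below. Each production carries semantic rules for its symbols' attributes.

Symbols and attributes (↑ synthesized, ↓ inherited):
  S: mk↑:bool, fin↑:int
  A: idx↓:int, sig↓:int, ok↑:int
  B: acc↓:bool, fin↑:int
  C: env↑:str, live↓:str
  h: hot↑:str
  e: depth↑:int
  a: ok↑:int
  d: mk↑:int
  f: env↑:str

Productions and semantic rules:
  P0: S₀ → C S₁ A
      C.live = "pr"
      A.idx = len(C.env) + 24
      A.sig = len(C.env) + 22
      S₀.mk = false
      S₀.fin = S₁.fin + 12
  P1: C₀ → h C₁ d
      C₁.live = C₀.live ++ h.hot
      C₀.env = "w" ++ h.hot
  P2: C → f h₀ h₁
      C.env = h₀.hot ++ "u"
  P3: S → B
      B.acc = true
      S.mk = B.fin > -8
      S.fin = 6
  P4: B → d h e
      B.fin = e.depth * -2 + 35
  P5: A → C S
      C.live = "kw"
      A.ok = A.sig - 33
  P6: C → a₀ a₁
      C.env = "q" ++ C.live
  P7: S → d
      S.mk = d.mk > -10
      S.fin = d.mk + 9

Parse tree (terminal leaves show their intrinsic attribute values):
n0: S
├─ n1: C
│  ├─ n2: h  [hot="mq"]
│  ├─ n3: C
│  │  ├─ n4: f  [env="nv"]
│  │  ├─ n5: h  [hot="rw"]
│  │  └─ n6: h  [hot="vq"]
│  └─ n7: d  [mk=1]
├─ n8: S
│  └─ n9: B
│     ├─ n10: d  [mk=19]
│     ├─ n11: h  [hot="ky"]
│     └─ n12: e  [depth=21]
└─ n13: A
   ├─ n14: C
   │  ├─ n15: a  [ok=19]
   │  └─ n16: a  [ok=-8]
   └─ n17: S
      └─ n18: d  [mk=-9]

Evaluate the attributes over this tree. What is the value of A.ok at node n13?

-8

1. n1.live = "pr"  ["pr"]
2. n2.hot = "mq"  [terminal]
3. n3.live = "prmq"  [C₀.live ++ h.hot]
4. n4.env = "nv"  [terminal]
5. n5.hot = "rw"  [terminal]
6. n6.hot = "vq"  [terminal]
7. n3.env = "rwu"  [h₀.hot ++ "u"]
8. n7.mk = 1  [terminal]
9. n1.env = "wmq"  ["w" ++ h.hot]
10. n9.acc = true  [true]
11. n10.mk = 19  [terminal]
12. n11.hot = "ky"  [terminal]
13. n12.depth = 21  [terminal]
14. n9.fin = -7  [e.depth * -2 + 35]
15. n8.mk = true  [B.fin > -8]
16. n8.fin = 6  [6]
17. n13.idx = 27  [len(C.env) + 24]
18. n13.sig = 25  [len(C.env) + 22]
19. n14.live = "kw"  ["kw"]
20. n15.ok = 19  [terminal]
21. n16.ok = -8  [terminal]
22. n14.env = "qkw"  ["q" ++ C.live]
23. n18.mk = -9  [terminal]
24. n17.mk = true  [d.mk > -10]
25. n17.fin = 0  [d.mk + 9]
26. n13.ok = -8  [A.sig - 33]
27. n0.mk = false  [false]
28. n0.fin = 18  [S₁.fin + 12]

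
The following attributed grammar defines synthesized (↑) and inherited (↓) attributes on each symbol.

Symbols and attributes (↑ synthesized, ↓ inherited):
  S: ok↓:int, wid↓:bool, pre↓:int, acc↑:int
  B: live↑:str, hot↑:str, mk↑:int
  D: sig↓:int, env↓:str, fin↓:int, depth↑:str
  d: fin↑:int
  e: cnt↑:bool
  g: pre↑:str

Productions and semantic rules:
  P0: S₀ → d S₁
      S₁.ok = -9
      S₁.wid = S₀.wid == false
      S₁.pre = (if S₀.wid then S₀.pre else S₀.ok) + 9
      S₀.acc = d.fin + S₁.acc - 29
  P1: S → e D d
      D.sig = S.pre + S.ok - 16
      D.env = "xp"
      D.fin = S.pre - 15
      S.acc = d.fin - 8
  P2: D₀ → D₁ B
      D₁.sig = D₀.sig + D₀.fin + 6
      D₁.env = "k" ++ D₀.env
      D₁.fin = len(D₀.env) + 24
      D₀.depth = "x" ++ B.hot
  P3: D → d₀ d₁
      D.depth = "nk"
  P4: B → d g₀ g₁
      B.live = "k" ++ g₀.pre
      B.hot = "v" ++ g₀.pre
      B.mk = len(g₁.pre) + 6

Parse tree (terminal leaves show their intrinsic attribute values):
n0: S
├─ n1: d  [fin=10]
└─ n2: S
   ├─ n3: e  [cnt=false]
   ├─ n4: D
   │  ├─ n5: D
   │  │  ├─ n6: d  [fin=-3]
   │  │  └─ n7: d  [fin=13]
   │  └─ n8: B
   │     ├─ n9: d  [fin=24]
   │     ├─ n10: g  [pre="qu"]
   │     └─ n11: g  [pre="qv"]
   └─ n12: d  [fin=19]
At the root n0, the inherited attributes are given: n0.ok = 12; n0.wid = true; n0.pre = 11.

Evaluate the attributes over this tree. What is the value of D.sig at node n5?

6

1. n0.ok = 12  [given at root]
2. n0.wid = true  [given at root]
3. n0.pre = 11  [given at root]
4. n1.fin = 10  [terminal]
5. n2.ok = -9  [-9]
6. n2.wid = false  [S₀.wid == false]
7. n2.pre = 20  [(if S₀.wid then S₀.pre else S₀.ok) + 9]
8. n3.cnt = false  [terminal]
9. n4.sig = -5  [S.pre + S.ok - 16]
10. n4.env = "xp"  ["xp"]
11. n4.fin = 5  [S.pre - 15]
12. n5.sig = 6  [D₀.sig + D₀.fin + 6]
13. n5.env = "kxp"  ["k" ++ D₀.env]
14. n5.fin = 26  [len(D₀.env) + 24]
15. n6.fin = -3  [terminal]
16. n7.fin = 13  [terminal]
17. n5.depth = "nk"  ["nk"]
18. n9.fin = 24  [terminal]
19. n10.pre = "qu"  [terminal]
20. n11.pre = "qv"  [terminal]
21. n8.live = "kqu"  ["k" ++ g₀.pre]
22. n8.hot = "vqu"  ["v" ++ g₀.pre]
23. n8.mk = 8  [len(g₁.pre) + 6]
24. n4.depth = "xvqu"  ["x" ++ B.hot]
25. n12.fin = 19  [terminal]
26. n2.acc = 11  [d.fin - 8]
27. n0.acc = -8  [d.fin + S₁.acc - 29]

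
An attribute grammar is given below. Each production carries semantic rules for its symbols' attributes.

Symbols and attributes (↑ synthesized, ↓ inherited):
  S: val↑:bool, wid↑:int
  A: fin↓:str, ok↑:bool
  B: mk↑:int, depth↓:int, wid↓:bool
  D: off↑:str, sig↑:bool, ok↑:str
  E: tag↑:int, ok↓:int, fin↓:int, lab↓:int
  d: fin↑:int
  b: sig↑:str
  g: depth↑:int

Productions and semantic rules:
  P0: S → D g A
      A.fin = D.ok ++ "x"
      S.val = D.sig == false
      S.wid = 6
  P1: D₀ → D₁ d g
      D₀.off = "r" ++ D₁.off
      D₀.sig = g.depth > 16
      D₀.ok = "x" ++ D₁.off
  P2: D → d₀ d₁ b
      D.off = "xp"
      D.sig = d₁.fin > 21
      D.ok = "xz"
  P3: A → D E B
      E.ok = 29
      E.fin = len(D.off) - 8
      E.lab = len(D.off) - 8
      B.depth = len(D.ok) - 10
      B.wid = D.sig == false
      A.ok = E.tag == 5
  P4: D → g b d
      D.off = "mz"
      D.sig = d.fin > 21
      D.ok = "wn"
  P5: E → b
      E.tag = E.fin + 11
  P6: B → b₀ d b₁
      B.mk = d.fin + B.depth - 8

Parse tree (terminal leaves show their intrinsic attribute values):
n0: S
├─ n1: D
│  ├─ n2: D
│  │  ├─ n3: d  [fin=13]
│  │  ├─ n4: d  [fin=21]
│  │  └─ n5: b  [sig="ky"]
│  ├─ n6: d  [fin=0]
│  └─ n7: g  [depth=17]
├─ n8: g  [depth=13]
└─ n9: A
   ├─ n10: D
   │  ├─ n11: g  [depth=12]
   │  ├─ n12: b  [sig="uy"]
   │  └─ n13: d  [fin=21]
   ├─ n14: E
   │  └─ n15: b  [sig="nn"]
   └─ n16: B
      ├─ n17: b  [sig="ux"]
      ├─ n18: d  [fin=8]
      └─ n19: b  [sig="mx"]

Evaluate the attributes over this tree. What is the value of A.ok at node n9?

true

1. n3.fin = 13  [terminal]
2. n4.fin = 21  [terminal]
3. n5.sig = "ky"  [terminal]
4. n2.off = "xp"  ["xp"]
5. n2.sig = false  [d₁.fin > 21]
6. n2.ok = "xz"  ["xz"]
7. n6.fin = 0  [terminal]
8. n7.depth = 17  [terminal]
9. n1.off = "rxp"  ["r" ++ D₁.off]
10. n1.sig = true  [g.depth > 16]
11. n1.ok = "xxp"  ["x" ++ D₁.off]
12. n8.depth = 13  [terminal]
13. n9.fin = "xxpx"  [D.ok ++ "x"]
14. n11.depth = 12  [terminal]
15. n12.sig = "uy"  [terminal]
16. n13.fin = 21  [terminal]
17. n10.off = "mz"  ["mz"]
18. n10.sig = false  [d.fin > 21]
19. n10.ok = "wn"  ["wn"]
20. n14.ok = 29  [29]
21. n14.fin = -6  [len(D.off) - 8]
22. n14.lab = -6  [len(D.off) - 8]
23. n15.sig = "nn"  [terminal]
24. n14.tag = 5  [E.fin + 11]
25. n16.depth = -8  [len(D.ok) - 10]
26. n16.wid = true  [D.sig == false]
27. n17.sig = "ux"  [terminal]
28. n18.fin = 8  [terminal]
29. n19.sig = "mx"  [terminal]
30. n16.mk = -8  [d.fin + B.depth - 8]
31. n9.ok = true  [E.tag == 5]
32. n0.val = false  [D.sig == false]
33. n0.wid = 6  [6]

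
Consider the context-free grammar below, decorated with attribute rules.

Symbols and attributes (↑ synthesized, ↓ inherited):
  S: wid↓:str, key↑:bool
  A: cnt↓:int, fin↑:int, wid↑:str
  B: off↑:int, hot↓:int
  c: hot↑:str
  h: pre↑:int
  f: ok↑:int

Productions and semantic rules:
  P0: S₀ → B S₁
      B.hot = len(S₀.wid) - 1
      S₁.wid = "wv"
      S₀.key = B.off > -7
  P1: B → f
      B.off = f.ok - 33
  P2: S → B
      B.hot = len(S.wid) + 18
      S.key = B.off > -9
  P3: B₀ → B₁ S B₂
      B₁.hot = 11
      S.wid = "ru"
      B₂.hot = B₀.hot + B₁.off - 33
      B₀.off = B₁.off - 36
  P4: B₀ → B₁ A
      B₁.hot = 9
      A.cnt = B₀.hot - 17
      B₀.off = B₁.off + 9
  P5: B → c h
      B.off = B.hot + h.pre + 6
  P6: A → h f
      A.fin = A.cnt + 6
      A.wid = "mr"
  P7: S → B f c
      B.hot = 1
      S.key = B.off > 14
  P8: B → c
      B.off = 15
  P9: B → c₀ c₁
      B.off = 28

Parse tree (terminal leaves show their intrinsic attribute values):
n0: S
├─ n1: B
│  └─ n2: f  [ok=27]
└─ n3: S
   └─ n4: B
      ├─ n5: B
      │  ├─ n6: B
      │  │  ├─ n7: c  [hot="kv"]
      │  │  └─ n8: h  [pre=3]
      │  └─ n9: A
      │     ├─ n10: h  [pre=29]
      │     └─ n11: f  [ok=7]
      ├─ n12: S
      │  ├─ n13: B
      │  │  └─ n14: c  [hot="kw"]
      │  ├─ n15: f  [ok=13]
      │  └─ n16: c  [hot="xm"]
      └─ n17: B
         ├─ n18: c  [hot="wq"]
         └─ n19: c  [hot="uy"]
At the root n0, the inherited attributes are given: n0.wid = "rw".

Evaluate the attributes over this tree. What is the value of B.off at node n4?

1. n0.wid = "rw"  [given at root]
2. n1.hot = 1  [len(S₀.wid) - 1]
3. n2.ok = 27  [terminal]
4. n1.off = -6  [f.ok - 33]
5. n3.wid = "wv"  ["wv"]
6. n4.hot = 20  [len(S.wid) + 18]
7. n5.hot = 11  [11]
8. n6.hot = 9  [9]
9. n7.hot = "kv"  [terminal]
10. n8.pre = 3  [terminal]
11. n6.off = 18  [B.hot + h.pre + 6]
12. n9.cnt = -6  [B₀.hot - 17]
13. n10.pre = 29  [terminal]
14. n11.ok = 7  [terminal]
15. n9.fin = 0  [A.cnt + 6]
16. n9.wid = "mr"  ["mr"]
17. n5.off = 27  [B₁.off + 9]
18. n12.wid = "ru"  ["ru"]
19. n13.hot = 1  [1]
20. n14.hot = "kw"  [terminal]
21. n13.off = 15  [15]
22. n15.ok = 13  [terminal]
23. n16.hot = "xm"  [terminal]
24. n12.key = true  [B.off > 14]
25. n17.hot = 14  [B₀.hot + B₁.off - 33]
26. n18.hot = "wq"  [terminal]
27. n19.hot = "uy"  [terminal]
28. n17.off = 28  [28]
29. n4.off = -9  [B₁.off - 36]
30. n3.key = false  [B.off > -9]
31. n0.key = true  [B.off > -7]

-9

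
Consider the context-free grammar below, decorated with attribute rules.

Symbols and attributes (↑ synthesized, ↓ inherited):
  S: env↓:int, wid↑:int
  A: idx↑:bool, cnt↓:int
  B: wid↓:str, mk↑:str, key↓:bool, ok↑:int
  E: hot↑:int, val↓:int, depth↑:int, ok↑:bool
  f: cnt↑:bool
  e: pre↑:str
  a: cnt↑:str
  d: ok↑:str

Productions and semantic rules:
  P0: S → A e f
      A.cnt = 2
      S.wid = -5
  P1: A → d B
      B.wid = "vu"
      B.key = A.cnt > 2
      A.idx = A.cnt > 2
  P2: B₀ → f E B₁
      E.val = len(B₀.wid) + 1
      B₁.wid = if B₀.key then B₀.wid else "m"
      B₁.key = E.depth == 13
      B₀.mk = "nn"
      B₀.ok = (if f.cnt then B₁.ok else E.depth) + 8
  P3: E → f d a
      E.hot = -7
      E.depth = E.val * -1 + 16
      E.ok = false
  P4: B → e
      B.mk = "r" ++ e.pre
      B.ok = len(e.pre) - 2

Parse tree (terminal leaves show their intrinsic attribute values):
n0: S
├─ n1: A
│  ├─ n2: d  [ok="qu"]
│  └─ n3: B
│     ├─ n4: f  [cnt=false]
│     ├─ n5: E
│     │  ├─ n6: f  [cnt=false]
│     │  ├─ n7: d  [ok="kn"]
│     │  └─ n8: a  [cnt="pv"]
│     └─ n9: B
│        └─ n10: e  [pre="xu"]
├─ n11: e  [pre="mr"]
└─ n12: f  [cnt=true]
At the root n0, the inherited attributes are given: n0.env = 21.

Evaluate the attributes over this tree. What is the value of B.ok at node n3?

21

1. n0.env = 21  [given at root]
2. n1.cnt = 2  [2]
3. n2.ok = "qu"  [terminal]
4. n3.wid = "vu"  ["vu"]
5. n3.key = false  [A.cnt > 2]
6. n4.cnt = false  [terminal]
7. n5.val = 3  [len(B₀.wid) + 1]
8. n6.cnt = false  [terminal]
9. n7.ok = "kn"  [terminal]
10. n8.cnt = "pv"  [terminal]
11. n5.hot = -7  [-7]
12. n5.depth = 13  [E.val * -1 + 16]
13. n5.ok = false  [false]
14. n9.wid = "m"  [if B₀.key then B₀.wid else "m"]
15. n9.key = true  [E.depth == 13]
16. n10.pre = "xu"  [terminal]
17. n9.mk = "rxu"  ["r" ++ e.pre]
18. n9.ok = 0  [len(e.pre) - 2]
19. n3.mk = "nn"  ["nn"]
20. n3.ok = 21  [(if f.cnt then B₁.ok else E.depth) + 8]
21. n1.idx = false  [A.cnt > 2]
22. n11.pre = "mr"  [terminal]
23. n12.cnt = true  [terminal]
24. n0.wid = -5  [-5]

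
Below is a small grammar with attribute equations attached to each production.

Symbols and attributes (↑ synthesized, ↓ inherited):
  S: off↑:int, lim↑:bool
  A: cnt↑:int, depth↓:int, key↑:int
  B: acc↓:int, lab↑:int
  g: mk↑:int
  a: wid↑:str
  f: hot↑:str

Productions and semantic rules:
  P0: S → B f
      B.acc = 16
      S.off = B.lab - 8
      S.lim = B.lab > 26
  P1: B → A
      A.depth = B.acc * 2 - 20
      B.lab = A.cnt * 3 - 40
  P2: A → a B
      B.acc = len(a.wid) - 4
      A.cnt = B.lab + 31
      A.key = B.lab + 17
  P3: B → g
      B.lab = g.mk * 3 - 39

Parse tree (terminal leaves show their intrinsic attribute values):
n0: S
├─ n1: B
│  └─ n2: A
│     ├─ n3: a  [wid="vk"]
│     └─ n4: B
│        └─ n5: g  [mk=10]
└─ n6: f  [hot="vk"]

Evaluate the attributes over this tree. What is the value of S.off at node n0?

18

1. n1.acc = 16  [16]
2. n2.depth = 12  [B.acc * 2 - 20]
3. n3.wid = "vk"  [terminal]
4. n4.acc = -2  [len(a.wid) - 4]
5. n5.mk = 10  [terminal]
6. n4.lab = -9  [g.mk * 3 - 39]
7. n2.cnt = 22  [B.lab + 31]
8. n2.key = 8  [B.lab + 17]
9. n1.lab = 26  [A.cnt * 3 - 40]
10. n6.hot = "vk"  [terminal]
11. n0.off = 18  [B.lab - 8]
12. n0.lim = false  [B.lab > 26]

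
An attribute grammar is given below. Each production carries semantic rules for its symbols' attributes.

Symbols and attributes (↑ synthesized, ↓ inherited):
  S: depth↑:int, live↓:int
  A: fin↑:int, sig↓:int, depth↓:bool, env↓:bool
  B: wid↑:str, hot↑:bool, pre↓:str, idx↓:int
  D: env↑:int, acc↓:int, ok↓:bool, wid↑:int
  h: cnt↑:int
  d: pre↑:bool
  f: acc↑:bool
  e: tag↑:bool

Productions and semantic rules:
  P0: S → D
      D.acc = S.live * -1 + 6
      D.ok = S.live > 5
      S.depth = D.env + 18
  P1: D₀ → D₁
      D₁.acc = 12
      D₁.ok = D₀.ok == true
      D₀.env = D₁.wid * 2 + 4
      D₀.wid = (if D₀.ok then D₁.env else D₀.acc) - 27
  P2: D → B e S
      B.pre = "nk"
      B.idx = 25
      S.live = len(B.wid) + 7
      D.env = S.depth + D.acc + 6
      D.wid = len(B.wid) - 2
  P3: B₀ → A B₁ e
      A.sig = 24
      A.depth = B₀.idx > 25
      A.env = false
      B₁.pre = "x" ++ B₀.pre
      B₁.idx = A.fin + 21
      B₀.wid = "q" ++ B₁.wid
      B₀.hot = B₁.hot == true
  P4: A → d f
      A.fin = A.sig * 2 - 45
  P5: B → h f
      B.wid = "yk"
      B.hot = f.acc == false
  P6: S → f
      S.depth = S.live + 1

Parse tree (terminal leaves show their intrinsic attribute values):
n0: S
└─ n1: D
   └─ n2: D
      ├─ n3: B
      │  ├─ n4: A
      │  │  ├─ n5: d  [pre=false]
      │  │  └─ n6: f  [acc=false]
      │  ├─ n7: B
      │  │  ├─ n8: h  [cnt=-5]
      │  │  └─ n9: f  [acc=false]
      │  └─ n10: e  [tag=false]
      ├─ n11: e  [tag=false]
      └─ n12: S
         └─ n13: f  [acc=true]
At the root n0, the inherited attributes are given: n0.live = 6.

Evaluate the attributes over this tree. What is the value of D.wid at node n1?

2

1. n0.live = 6  [given at root]
2. n1.acc = 0  [S.live * -1 + 6]
3. n1.ok = true  [S.live > 5]
4. n2.acc = 12  [12]
5. n2.ok = true  [D₀.ok == true]
6. n3.pre = "nk"  ["nk"]
7. n3.idx = 25  [25]
8. n4.sig = 24  [24]
9. n4.depth = false  [B₀.idx > 25]
10. n4.env = false  [false]
11. n5.pre = false  [terminal]
12. n6.acc = false  [terminal]
13. n4.fin = 3  [A.sig * 2 - 45]
14. n7.pre = "xnk"  ["x" ++ B₀.pre]
15. n7.idx = 24  [A.fin + 21]
16. n8.cnt = -5  [terminal]
17. n9.acc = false  [terminal]
18. n7.wid = "yk"  ["yk"]
19. n7.hot = true  [f.acc == false]
20. n10.tag = false  [terminal]
21. n3.wid = "qyk"  ["q" ++ B₁.wid]
22. n3.hot = true  [B₁.hot == true]
23. n11.tag = false  [terminal]
24. n12.live = 10  [len(B.wid) + 7]
25. n13.acc = true  [terminal]
26. n12.depth = 11  [S.live + 1]
27. n2.env = 29  [S.depth + D.acc + 6]
28. n2.wid = 1  [len(B.wid) - 2]
29. n1.env = 6  [D₁.wid * 2 + 4]
30. n1.wid = 2  [(if D₀.ok then D₁.env else D₀.acc) - 27]
31. n0.depth = 24  [D.env + 18]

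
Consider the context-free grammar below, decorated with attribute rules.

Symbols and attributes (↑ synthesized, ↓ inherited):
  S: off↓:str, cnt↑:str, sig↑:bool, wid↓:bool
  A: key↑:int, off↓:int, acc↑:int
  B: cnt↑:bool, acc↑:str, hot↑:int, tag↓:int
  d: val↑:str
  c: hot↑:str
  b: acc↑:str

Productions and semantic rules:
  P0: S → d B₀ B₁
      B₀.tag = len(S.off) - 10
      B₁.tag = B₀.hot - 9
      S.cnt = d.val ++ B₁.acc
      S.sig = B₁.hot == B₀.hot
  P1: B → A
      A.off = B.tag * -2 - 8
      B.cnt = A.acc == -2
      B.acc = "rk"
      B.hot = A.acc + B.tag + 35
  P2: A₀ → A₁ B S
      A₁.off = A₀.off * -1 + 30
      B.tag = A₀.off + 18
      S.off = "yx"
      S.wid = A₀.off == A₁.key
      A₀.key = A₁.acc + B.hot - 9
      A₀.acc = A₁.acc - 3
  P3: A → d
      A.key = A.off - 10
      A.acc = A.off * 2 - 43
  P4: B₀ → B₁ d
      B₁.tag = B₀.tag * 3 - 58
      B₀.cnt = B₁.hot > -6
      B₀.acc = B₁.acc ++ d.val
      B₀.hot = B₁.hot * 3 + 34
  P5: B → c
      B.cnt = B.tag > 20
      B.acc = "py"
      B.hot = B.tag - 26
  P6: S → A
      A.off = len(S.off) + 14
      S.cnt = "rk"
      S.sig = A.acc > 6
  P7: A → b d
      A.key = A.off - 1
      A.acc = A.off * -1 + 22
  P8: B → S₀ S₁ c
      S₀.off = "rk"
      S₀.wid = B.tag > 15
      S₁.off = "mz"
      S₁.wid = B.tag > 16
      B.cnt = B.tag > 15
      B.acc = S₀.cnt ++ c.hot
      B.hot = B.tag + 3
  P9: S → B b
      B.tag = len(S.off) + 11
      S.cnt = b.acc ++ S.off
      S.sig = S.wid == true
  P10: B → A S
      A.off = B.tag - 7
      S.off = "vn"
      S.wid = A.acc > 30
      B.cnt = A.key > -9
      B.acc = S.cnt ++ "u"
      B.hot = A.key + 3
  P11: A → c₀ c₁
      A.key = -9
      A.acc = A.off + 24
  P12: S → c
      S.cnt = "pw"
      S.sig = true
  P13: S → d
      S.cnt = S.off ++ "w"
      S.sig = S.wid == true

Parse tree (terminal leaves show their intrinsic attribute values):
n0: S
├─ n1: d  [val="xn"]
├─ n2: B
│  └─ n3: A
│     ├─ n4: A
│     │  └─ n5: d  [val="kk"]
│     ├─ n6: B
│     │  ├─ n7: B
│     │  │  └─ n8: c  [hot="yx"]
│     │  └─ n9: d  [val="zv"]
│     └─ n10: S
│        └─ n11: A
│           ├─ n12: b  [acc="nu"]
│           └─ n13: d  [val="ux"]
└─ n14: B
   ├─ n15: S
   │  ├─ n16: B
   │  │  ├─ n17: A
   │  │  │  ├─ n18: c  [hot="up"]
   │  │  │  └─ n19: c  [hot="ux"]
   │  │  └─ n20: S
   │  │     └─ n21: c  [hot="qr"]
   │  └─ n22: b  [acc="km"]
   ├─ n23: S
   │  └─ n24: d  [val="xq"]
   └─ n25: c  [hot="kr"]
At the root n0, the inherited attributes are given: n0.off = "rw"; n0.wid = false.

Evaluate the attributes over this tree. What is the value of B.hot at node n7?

1. n0.off = "rw"  [given at root]
2. n0.wid = false  [given at root]
3. n1.val = "xn"  [terminal]
4. n2.tag = -8  [len(S.off) - 10]
5. n3.off = 8  [B.tag * -2 - 8]
6. n4.off = 22  [A₀.off * -1 + 30]
7. n5.val = "kk"  [terminal]
8. n4.key = 12  [A.off - 10]
9. n4.acc = 1  [A.off * 2 - 43]
10. n6.tag = 26  [A₀.off + 18]
11. n7.tag = 20  [B₀.tag * 3 - 58]
12. n8.hot = "yx"  [terminal]
13. n7.cnt = false  [B.tag > 20]
14. n7.acc = "py"  ["py"]
15. n7.hot = -6  [B.tag - 26]
16. n9.val = "zv"  [terminal]
17. n6.cnt = false  [B₁.hot > -6]
18. n6.acc = "pyzv"  [B₁.acc ++ d.val]
19. n6.hot = 16  [B₁.hot * 3 + 34]
20. n10.off = "yx"  ["yx"]
21. n10.wid = false  [A₀.off == A₁.key]
22. n11.off = 16  [len(S.off) + 14]
23. n12.acc = "nu"  [terminal]
24. n13.val = "ux"  [terminal]
25. n11.key = 15  [A.off - 1]
26. n11.acc = 6  [A.off * -1 + 22]
27. n10.cnt = "rk"  ["rk"]
28. n10.sig = false  [A.acc > 6]
29. n3.key = 8  [A₁.acc + B.hot - 9]
30. n3.acc = -2  [A₁.acc - 3]
31. n2.cnt = true  [A.acc == -2]
32. n2.acc = "rk"  ["rk"]
33. n2.hot = 25  [A.acc + B.tag + 35]
34. n14.tag = 16  [B₀.hot - 9]
35. n15.off = "rk"  ["rk"]
36. n15.wid = true  [B.tag > 15]
37. n16.tag = 13  [len(S.off) + 11]
38. n17.off = 6  [B.tag - 7]
39. n18.hot = "up"  [terminal]
40. n19.hot = "ux"  [terminal]
41. n17.key = -9  [-9]
42. n17.acc = 30  [A.off + 24]
43. n20.off = "vn"  ["vn"]
44. n20.wid = false  [A.acc > 30]
45. n21.hot = "qr"  [terminal]
46. n20.cnt = "pw"  ["pw"]
47. n20.sig = true  [true]
48. n16.cnt = false  [A.key > -9]
49. n16.acc = "pwu"  [S.cnt ++ "u"]
50. n16.hot = -6  [A.key + 3]
51. n22.acc = "km"  [terminal]
52. n15.cnt = "kmrk"  [b.acc ++ S.off]
53. n15.sig = true  [S.wid == true]
54. n23.off = "mz"  ["mz"]
55. n23.wid = false  [B.tag > 16]
56. n24.val = "xq"  [terminal]
57. n23.cnt = "mzw"  [S.off ++ "w"]
58. n23.sig = false  [S.wid == true]
59. n25.hot = "kr"  [terminal]
60. n14.cnt = true  [B.tag > 15]
61. n14.acc = "kmrkkr"  [S₀.cnt ++ c.hot]
62. n14.hot = 19  [B.tag + 3]
63. n0.cnt = "xnkmrkkr"  [d.val ++ B₁.acc]
64. n0.sig = false  [B₁.hot == B₀.hot]

-6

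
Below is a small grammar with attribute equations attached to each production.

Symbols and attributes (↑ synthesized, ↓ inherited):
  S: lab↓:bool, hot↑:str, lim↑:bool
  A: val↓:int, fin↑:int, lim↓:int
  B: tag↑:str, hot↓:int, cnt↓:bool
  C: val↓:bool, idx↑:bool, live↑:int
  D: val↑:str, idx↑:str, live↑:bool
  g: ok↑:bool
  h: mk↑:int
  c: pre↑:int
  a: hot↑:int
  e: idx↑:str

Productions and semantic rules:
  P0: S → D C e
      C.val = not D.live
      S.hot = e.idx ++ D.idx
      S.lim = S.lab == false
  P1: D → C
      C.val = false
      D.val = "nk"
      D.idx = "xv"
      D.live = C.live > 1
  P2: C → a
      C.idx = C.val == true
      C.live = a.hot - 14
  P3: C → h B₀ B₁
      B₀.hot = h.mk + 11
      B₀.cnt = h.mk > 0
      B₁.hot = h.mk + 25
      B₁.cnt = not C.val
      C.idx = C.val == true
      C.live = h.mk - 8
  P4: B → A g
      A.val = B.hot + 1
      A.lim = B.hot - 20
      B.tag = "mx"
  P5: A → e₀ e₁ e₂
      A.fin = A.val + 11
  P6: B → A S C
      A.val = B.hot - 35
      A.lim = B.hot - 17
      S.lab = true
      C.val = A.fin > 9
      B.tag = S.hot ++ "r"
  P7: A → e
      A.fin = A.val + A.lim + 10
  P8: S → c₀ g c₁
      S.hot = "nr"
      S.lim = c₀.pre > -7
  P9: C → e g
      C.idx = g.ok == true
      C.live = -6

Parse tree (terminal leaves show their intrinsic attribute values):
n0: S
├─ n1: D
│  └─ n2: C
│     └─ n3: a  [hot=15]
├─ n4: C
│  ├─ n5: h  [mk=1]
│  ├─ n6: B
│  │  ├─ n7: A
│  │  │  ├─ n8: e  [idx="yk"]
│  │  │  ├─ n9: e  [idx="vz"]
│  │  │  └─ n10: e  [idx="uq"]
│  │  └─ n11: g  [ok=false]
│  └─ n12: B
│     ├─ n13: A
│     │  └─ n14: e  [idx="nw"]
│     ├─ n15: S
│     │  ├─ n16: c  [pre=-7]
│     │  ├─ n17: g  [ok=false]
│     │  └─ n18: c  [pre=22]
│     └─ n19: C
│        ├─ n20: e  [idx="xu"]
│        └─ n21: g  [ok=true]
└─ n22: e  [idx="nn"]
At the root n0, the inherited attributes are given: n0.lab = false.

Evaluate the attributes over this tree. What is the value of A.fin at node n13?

10

1. n0.lab = false  [given at root]
2. n2.val = false  [false]
3. n3.hot = 15  [terminal]
4. n2.idx = false  [C.val == true]
5. n2.live = 1  [a.hot - 14]
6. n1.val = "nk"  ["nk"]
7. n1.idx = "xv"  ["xv"]
8. n1.live = false  [C.live > 1]
9. n4.val = true  [not D.live]
10. n5.mk = 1  [terminal]
11. n6.hot = 12  [h.mk + 11]
12. n6.cnt = true  [h.mk > 0]
13. n7.val = 13  [B.hot + 1]
14. n7.lim = -8  [B.hot - 20]
15. n8.idx = "yk"  [terminal]
16. n9.idx = "vz"  [terminal]
17. n10.idx = "uq"  [terminal]
18. n7.fin = 24  [A.val + 11]
19. n11.ok = false  [terminal]
20. n6.tag = "mx"  ["mx"]
21. n12.hot = 26  [h.mk + 25]
22. n12.cnt = false  [not C.val]
23. n13.val = -9  [B.hot - 35]
24. n13.lim = 9  [B.hot - 17]
25. n14.idx = "nw"  [terminal]
26. n13.fin = 10  [A.val + A.lim + 10]
27. n15.lab = true  [true]
28. n16.pre = -7  [terminal]
29. n17.ok = false  [terminal]
30. n18.pre = 22  [terminal]
31. n15.hot = "nr"  ["nr"]
32. n15.lim = false  [c₀.pre > -7]
33. n19.val = true  [A.fin > 9]
34. n20.idx = "xu"  [terminal]
35. n21.ok = true  [terminal]
36. n19.idx = true  [g.ok == true]
37. n19.live = -6  [-6]
38. n12.tag = "nrr"  [S.hot ++ "r"]
39. n4.idx = true  [C.val == true]
40. n4.live = -7  [h.mk - 8]
41. n22.idx = "nn"  [terminal]
42. n0.hot = "nnxv"  [e.idx ++ D.idx]
43. n0.lim = true  [S.lab == false]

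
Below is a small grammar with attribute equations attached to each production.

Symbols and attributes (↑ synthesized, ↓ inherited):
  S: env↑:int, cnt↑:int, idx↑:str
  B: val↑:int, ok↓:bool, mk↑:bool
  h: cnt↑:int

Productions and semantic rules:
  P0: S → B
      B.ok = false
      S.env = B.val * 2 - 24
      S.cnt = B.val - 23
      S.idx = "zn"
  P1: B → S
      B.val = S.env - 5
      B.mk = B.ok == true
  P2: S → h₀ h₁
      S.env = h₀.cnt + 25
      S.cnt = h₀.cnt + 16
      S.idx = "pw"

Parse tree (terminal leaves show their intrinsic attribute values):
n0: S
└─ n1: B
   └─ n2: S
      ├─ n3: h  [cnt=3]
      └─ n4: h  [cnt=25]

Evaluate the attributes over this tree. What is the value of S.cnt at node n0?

1. n1.ok = false  [false]
2. n3.cnt = 3  [terminal]
3. n4.cnt = 25  [terminal]
4. n2.env = 28  [h₀.cnt + 25]
5. n2.cnt = 19  [h₀.cnt + 16]
6. n2.idx = "pw"  ["pw"]
7. n1.val = 23  [S.env - 5]
8. n1.mk = false  [B.ok == true]
9. n0.env = 22  [B.val * 2 - 24]
10. n0.cnt = 0  [B.val - 23]
11. n0.idx = "zn"  ["zn"]

0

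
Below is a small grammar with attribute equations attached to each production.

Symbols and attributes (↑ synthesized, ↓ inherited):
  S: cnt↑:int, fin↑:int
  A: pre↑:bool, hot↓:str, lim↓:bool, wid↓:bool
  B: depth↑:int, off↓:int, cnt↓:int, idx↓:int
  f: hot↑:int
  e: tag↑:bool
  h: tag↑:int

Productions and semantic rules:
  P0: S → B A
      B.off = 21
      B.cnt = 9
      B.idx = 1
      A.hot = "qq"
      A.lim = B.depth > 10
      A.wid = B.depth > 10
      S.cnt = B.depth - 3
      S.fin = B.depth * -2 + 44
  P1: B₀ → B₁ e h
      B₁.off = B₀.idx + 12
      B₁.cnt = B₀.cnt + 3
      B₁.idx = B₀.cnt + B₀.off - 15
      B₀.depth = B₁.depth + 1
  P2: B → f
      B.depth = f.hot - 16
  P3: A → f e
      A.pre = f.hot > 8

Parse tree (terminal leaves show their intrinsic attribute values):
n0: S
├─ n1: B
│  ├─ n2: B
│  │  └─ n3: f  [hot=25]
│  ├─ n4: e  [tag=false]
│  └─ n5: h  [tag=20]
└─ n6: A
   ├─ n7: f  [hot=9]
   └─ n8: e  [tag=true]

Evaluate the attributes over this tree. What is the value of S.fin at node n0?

24

1. n1.off = 21  [21]
2. n1.cnt = 9  [9]
3. n1.idx = 1  [1]
4. n2.off = 13  [B₀.idx + 12]
5. n2.cnt = 12  [B₀.cnt + 3]
6. n2.idx = 15  [B₀.cnt + B₀.off - 15]
7. n3.hot = 25  [terminal]
8. n2.depth = 9  [f.hot - 16]
9. n4.tag = false  [terminal]
10. n5.tag = 20  [terminal]
11. n1.depth = 10  [B₁.depth + 1]
12. n6.hot = "qq"  ["qq"]
13. n6.lim = false  [B.depth > 10]
14. n6.wid = false  [B.depth > 10]
15. n7.hot = 9  [terminal]
16. n8.tag = true  [terminal]
17. n6.pre = true  [f.hot > 8]
18. n0.cnt = 7  [B.depth - 3]
19. n0.fin = 24  [B.depth * -2 + 44]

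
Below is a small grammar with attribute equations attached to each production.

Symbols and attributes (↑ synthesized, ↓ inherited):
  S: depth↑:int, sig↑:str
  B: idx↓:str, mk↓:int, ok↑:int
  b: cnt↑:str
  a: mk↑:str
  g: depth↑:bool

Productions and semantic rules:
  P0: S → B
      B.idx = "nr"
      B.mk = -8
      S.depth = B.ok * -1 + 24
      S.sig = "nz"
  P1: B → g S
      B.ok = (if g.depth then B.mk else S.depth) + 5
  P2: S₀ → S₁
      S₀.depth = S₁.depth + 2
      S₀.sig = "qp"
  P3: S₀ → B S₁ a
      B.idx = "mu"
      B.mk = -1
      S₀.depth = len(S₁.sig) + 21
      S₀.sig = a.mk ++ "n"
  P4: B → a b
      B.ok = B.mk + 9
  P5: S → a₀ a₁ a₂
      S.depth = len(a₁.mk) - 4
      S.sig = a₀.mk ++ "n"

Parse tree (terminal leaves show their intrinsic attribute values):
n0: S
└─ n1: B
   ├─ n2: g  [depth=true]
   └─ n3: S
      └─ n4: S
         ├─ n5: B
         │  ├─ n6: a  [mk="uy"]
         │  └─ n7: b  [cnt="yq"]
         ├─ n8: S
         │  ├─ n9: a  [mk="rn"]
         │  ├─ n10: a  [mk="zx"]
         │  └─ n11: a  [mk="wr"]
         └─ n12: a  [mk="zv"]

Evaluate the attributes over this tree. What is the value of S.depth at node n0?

27

1. n1.idx = "nr"  ["nr"]
2. n1.mk = -8  [-8]
3. n2.depth = true  [terminal]
4. n5.idx = "mu"  ["mu"]
5. n5.mk = -1  [-1]
6. n6.mk = "uy"  [terminal]
7. n7.cnt = "yq"  [terminal]
8. n5.ok = 8  [B.mk + 9]
9. n9.mk = "rn"  [terminal]
10. n10.mk = "zx"  [terminal]
11. n11.mk = "wr"  [terminal]
12. n8.depth = -2  [len(a₁.mk) - 4]
13. n8.sig = "rnn"  [a₀.mk ++ "n"]
14. n12.mk = "zv"  [terminal]
15. n4.depth = 24  [len(S₁.sig) + 21]
16. n4.sig = "zvn"  [a.mk ++ "n"]
17. n3.depth = 26  [S₁.depth + 2]
18. n3.sig = "qp"  ["qp"]
19. n1.ok = -3  [(if g.depth then B.mk else S.depth) + 5]
20. n0.depth = 27  [B.ok * -1 + 24]
21. n0.sig = "nz"  ["nz"]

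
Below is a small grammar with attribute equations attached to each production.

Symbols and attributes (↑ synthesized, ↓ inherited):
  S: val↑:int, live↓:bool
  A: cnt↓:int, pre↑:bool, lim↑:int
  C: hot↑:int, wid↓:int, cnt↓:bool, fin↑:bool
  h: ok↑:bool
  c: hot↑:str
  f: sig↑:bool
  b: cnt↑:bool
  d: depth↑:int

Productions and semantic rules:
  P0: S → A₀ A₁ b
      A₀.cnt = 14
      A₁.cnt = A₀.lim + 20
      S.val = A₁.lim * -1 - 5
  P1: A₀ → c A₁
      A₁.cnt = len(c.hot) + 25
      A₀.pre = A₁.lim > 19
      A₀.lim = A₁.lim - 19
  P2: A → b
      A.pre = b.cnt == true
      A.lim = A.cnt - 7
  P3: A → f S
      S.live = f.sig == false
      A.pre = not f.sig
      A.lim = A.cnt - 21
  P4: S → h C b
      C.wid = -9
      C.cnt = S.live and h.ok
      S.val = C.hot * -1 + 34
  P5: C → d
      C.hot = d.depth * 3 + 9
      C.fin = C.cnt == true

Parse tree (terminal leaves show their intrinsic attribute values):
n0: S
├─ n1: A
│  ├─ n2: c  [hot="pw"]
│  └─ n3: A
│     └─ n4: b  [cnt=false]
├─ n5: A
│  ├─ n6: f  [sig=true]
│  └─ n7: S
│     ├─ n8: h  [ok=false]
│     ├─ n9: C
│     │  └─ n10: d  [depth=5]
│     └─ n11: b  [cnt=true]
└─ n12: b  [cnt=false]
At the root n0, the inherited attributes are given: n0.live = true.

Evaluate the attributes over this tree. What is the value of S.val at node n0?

1. n0.live = true  [given at root]
2. n1.cnt = 14  [14]
3. n2.hot = "pw"  [terminal]
4. n3.cnt = 27  [len(c.hot) + 25]
5. n4.cnt = false  [terminal]
6. n3.pre = false  [b.cnt == true]
7. n3.lim = 20  [A.cnt - 7]
8. n1.pre = true  [A₁.lim > 19]
9. n1.lim = 1  [A₁.lim - 19]
10. n5.cnt = 21  [A₀.lim + 20]
11. n6.sig = true  [terminal]
12. n7.live = false  [f.sig == false]
13. n8.ok = false  [terminal]
14. n9.wid = -9  [-9]
15. n9.cnt = false  [S.live and h.ok]
16. n10.depth = 5  [terminal]
17. n9.hot = 24  [d.depth * 3 + 9]
18. n9.fin = false  [C.cnt == true]
19. n11.cnt = true  [terminal]
20. n7.val = 10  [C.hot * -1 + 34]
21. n5.pre = false  [not f.sig]
22. n5.lim = 0  [A.cnt - 21]
23. n12.cnt = false  [terminal]
24. n0.val = -5  [A₁.lim * -1 - 5]

-5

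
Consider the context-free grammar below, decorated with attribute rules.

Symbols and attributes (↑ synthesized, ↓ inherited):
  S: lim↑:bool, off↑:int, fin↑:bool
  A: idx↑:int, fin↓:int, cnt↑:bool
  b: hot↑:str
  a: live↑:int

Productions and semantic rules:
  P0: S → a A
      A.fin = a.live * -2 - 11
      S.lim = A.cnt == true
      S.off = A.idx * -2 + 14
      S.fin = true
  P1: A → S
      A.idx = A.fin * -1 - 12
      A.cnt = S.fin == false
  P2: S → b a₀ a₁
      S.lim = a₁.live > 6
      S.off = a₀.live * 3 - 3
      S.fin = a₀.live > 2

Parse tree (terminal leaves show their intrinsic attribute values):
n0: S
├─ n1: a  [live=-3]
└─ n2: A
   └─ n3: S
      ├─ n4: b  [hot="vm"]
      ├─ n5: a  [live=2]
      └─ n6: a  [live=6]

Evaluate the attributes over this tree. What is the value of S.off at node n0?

28

1. n1.live = -3  [terminal]
2. n2.fin = -5  [a.live * -2 - 11]
3. n4.hot = "vm"  [terminal]
4. n5.live = 2  [terminal]
5. n6.live = 6  [terminal]
6. n3.lim = false  [a₁.live > 6]
7. n3.off = 3  [a₀.live * 3 - 3]
8. n3.fin = false  [a₀.live > 2]
9. n2.idx = -7  [A.fin * -1 - 12]
10. n2.cnt = true  [S.fin == false]
11. n0.lim = true  [A.cnt == true]
12. n0.off = 28  [A.idx * -2 + 14]
13. n0.fin = true  [true]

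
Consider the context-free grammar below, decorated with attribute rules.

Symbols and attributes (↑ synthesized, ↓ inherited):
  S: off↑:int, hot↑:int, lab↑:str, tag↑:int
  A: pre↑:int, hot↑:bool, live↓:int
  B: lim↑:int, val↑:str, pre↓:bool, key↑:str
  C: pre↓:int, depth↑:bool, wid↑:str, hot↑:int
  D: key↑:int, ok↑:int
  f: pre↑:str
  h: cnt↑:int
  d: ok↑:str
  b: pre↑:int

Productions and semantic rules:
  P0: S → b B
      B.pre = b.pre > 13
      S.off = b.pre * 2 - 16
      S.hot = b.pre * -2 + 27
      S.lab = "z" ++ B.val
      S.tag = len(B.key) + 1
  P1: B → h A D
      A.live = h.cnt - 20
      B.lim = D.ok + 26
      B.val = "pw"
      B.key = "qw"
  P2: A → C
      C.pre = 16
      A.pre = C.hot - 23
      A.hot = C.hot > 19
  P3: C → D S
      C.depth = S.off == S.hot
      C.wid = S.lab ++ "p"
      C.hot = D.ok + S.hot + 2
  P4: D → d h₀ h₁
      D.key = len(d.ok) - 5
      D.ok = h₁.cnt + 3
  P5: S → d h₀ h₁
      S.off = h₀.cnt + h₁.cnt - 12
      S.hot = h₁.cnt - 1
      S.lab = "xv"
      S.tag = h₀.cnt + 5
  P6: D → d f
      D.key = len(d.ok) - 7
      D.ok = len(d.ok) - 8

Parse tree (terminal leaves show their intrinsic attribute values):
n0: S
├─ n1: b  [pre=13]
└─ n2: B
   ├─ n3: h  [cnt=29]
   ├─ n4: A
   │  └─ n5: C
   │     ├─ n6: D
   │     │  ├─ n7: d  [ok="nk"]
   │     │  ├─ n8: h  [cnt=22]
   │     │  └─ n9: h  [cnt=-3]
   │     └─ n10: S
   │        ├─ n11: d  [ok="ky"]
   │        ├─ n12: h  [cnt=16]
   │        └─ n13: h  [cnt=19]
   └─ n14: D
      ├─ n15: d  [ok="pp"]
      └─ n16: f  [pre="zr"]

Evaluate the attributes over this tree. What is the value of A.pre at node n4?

-3

1. n1.pre = 13  [terminal]
2. n2.pre = false  [b.pre > 13]
3. n3.cnt = 29  [terminal]
4. n4.live = 9  [h.cnt - 20]
5. n5.pre = 16  [16]
6. n7.ok = "nk"  [terminal]
7. n8.cnt = 22  [terminal]
8. n9.cnt = -3  [terminal]
9. n6.key = -3  [len(d.ok) - 5]
10. n6.ok = 0  [h₁.cnt + 3]
11. n11.ok = "ky"  [terminal]
12. n12.cnt = 16  [terminal]
13. n13.cnt = 19  [terminal]
14. n10.off = 23  [h₀.cnt + h₁.cnt - 12]
15. n10.hot = 18  [h₁.cnt - 1]
16. n10.lab = "xv"  ["xv"]
17. n10.tag = 21  [h₀.cnt + 5]
18. n5.depth = false  [S.off == S.hot]
19. n5.wid = "xvp"  [S.lab ++ "p"]
20. n5.hot = 20  [D.ok + S.hot + 2]
21. n4.pre = -3  [C.hot - 23]
22. n4.hot = true  [C.hot > 19]
23. n15.ok = "pp"  [terminal]
24. n16.pre = "zr"  [terminal]
25. n14.key = -5  [len(d.ok) - 7]
26. n14.ok = -6  [len(d.ok) - 8]
27. n2.lim = 20  [D.ok + 26]
28. n2.val = "pw"  ["pw"]
29. n2.key = "qw"  ["qw"]
30. n0.off = 10  [b.pre * 2 - 16]
31. n0.hot = 1  [b.pre * -2 + 27]
32. n0.lab = "zpw"  ["z" ++ B.val]
33. n0.tag = 3  [len(B.key) + 1]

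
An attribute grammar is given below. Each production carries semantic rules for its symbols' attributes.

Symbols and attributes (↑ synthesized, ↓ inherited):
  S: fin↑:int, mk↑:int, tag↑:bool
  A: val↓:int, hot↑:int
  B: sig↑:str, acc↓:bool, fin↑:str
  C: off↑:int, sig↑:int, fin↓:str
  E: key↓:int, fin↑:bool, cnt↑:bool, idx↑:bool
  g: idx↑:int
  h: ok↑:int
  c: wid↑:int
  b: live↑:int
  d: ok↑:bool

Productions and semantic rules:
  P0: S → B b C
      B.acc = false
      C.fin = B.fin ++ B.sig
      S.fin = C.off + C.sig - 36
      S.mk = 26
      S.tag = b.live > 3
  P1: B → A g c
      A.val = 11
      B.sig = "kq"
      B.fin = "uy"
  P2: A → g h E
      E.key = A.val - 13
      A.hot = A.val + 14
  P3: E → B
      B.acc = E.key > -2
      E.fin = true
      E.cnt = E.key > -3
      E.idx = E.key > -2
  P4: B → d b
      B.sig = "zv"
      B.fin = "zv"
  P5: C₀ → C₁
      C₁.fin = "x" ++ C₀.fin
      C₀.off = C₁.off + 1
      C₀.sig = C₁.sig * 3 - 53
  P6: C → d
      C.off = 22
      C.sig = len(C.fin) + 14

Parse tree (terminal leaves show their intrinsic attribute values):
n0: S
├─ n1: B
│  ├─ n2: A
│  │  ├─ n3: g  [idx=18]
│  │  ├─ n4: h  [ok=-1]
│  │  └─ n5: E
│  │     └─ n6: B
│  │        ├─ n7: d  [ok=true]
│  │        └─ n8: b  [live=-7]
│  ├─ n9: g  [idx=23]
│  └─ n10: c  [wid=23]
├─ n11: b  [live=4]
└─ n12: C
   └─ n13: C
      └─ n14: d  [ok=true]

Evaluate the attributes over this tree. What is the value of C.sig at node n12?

4

1. n1.acc = false  [false]
2. n2.val = 11  [11]
3. n3.idx = 18  [terminal]
4. n4.ok = -1  [terminal]
5. n5.key = -2  [A.val - 13]
6. n6.acc = false  [E.key > -2]
7. n7.ok = true  [terminal]
8. n8.live = -7  [terminal]
9. n6.sig = "zv"  ["zv"]
10. n6.fin = "zv"  ["zv"]
11. n5.fin = true  [true]
12. n5.cnt = true  [E.key > -3]
13. n5.idx = false  [E.key > -2]
14. n2.hot = 25  [A.val + 14]
15. n9.idx = 23  [terminal]
16. n10.wid = 23  [terminal]
17. n1.sig = "kq"  ["kq"]
18. n1.fin = "uy"  ["uy"]
19. n11.live = 4  [terminal]
20. n12.fin = "uykq"  [B.fin ++ B.sig]
21. n13.fin = "xuykq"  ["x" ++ C₀.fin]
22. n14.ok = true  [terminal]
23. n13.off = 22  [22]
24. n13.sig = 19  [len(C.fin) + 14]
25. n12.off = 23  [C₁.off + 1]
26. n12.sig = 4  [C₁.sig * 3 - 53]
27. n0.fin = -9  [C.off + C.sig - 36]
28. n0.mk = 26  [26]
29. n0.tag = true  [b.live > 3]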